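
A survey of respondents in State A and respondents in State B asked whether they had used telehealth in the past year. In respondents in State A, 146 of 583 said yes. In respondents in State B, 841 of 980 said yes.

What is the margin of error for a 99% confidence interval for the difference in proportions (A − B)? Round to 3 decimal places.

0.054

Sample proportions: 146/583 = 0.2504, 841/980 = 0.8582.
Each SE is √(p̂(1−p̂)/n): √(0.2504·0.7496/583) = 0.01794 and √(0.8582·0.1418/980) = 0.01114.
SE(p̂₁ − p̂₂) = √(SE₁² + SE₂²) = √(0.0003218436 + 0.0001240996) = 0.02112, since the two samples are independent.
At 99% confidence z* = 2.576; margin = 2.576 × 0.02112 = 0.05441.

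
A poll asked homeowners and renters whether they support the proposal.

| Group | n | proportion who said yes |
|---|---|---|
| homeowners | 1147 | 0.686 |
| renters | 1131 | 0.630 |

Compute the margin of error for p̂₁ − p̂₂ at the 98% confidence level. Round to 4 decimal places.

0.0462

Each SE is √(p̂(1−p̂)/n): √(0.6860·0.3140/1147) = 0.01370 and √(0.6300·0.3700/1131) = 0.01436.
SE(p̂₁ − p̂₂) = √(SE₁² + SE₂²) = √(0.00018769 + 0.0002062096) = 0.01985, since the two samples are independent.
At 98% confidence z* = 2.326; margin = 2.326 × 0.01985 = 0.04617.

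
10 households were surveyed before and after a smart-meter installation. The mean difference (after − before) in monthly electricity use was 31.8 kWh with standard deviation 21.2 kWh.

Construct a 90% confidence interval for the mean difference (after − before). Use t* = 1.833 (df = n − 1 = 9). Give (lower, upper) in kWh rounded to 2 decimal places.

(19.51, 44.09)

Paired design: SE = s_d/√n = 21.2/√10 = 6.7040.
t* = 1.833; margin of error = 1.833 × 6.7040 = 12.2884.
31.8 ± 12.2884 → (19.51, 44.09).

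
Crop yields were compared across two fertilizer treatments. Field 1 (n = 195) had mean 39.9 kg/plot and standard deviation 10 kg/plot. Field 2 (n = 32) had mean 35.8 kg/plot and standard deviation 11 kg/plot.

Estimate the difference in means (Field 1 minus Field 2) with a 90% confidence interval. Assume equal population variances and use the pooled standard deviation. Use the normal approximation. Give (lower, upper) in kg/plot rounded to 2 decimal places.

Pooled variance s_p² = [194·10² + 31·11²] / (195+32−2) = 102.8933, so s_p = 10.1436.
SE_diff = s_p·√(1/n₁ + 1/n₂) = 10.1436·√(1/195 + 1/32) = 1.9347.
z* = 1.645; margin = 1.645 × 1.9347 = 3.1826.
Difference = 39.9 − 35.8 = 4.1000.
4.1000 ± 3.1826 → (0.92, 7.28).

(0.92, 7.28)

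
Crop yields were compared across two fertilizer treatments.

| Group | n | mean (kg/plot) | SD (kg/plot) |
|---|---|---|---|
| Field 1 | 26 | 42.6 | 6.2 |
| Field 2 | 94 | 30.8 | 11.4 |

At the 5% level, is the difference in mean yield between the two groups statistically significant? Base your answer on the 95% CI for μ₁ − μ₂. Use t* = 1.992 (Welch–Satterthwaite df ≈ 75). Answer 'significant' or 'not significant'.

Standard errors of each mean: 6.2/√26 = 1.2159 and 11.4/√94 = 1.1758.
SE(x̄₁ − x̄₂) = √(1.2159² + 1.1758²) = 1.6914 for independent samples with unequal variances.
With t* = 1.992, the margin is 1.992 × 1.6914 = 3.3693.
x̄₁ − x̄₂ = 42.6 − 30.8 = 11.8000; the interval is 11.8000 ± 3.3693 = (8.4307, 15.1693).
The interval (8.4307, 15.1693) does not contain 0, so the difference is significant.

significant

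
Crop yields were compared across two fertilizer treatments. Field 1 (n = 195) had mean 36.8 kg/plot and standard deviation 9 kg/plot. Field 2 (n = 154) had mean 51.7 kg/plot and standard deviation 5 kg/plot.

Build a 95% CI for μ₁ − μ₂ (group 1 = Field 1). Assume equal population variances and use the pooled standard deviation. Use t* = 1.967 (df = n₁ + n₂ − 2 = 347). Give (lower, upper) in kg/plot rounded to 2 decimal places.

(-16.49, -13.31)

s_p = √[((n₁−1)s₁² + (n₂−1)s₂²)/(n₁+n₂−2)] = √[(194·9² + 153·5²)/347] = 7.5039.
SE = 7.5039·√(1/195 + 1/154) = 0.8090.
With t* = 1.967, margin = 1.967 × 0.8090 = 1.5913.
x̄₁ − x̄₂ = 36.8 − 51.7 = -14.9000; interval -14.9000 ± 1.5913 = (-16.49, -13.31).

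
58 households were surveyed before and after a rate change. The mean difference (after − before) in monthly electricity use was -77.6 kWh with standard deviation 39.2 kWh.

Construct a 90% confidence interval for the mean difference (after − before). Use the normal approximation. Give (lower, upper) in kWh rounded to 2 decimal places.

Paired design: SE = s_d/√n = 39.2/√58 = 5.1472.
z* = 1.645; margin of error = 1.645 × 5.1472 = 8.4671.
-77.6 ± 8.4671 → (-86.07, -69.13).

(-86.07, -69.13)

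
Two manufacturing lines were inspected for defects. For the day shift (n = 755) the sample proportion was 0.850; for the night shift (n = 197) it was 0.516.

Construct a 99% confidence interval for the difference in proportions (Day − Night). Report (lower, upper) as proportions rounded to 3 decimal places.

SE₁ = √(p̂₁(1−p̂₁)/n₁) = √(0.8500·0.1500/755) = 0.01300; SE₂ = √(0.5160·0.4840/197) = 0.03561.
Independent samples: SE of the difference = √(SE₁² + SE₂²) = √(0.000169 + 0.0012680721) = 0.03791.
z* for 99% confidence is 2.576, so the margin of error is 2.576 × 0.03791 = 0.09766.
Point estimate p̂₁ − p̂₂ = 0.8500 − 0.5160 = 0.3340.
0.3340 ± 0.09766 → (0.236, 0.432).

(0.236, 0.432)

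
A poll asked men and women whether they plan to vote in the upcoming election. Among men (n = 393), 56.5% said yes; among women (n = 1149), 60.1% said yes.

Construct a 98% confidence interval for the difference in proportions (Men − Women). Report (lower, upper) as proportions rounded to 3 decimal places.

(-0.103, 0.031)

Each SE is √(p̂(1−p̂)/n): √(0.5650·0.4350/393) = 0.02501 and √(0.6010·0.3990/1149) = 0.01445.
SE(p̂₁ − p̂₂) = √(SE₁² + SE₂²) = √(0.0006255001 + 0.0002088025) = 0.02888, since the two samples are independent.
At 98% confidence z* = 2.326; margin = 2.326 × 0.02888 = 0.06717.
The difference is 0.5650 − 0.6010 = -0.0360, so the interval is -0.0360 ± 0.06717 = (-0.103, 0.031).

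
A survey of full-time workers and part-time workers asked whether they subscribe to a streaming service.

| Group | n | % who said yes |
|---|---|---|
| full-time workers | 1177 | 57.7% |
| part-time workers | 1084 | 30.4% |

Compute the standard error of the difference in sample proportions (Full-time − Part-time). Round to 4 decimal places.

0.0201

Each SE is √(p̂(1−p̂)/n): √(0.5770·0.4230/1177) = 0.01440 and √(0.3040·0.6960/1084) = 0.01397.
SE(p̂₁ − p̂₂) = √(SE₁² + SE₂²) = √(0.00020736 + 0.0001951609) = 0.02006, since the two samples are independent.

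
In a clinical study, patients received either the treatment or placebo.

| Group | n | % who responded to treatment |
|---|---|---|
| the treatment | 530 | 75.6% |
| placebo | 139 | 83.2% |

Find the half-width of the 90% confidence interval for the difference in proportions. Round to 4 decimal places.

SE₁ = √(p̂₁(1−p̂₁)/n₁) = √(0.7560·0.2440/530) = 0.01866; SE₂ = √(0.8320·0.1680/139) = 0.03171.
Independent samples: SE of the difference = √(SE₁² + SE₂²) = √(0.0003481956 + 0.0010055241) = 0.03679.
z* for 90% confidence is 1.645, so the margin of error is 1.645 × 0.03679 = 0.06052.

0.0605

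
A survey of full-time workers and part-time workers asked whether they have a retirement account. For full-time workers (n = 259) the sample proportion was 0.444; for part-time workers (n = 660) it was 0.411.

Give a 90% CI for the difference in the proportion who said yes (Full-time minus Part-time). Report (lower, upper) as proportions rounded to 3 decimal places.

Each SE is √(p̂(1−p̂)/n): √(0.4440·0.5560/259) = 0.03087 and √(0.4110·0.5890/660) = 0.01915.
SE(p̂₁ − p̂₂) = √(SE₁² + SE₂²) = √(0.0009529569 + 0.0003667225) = 0.03633, since the two samples are independent.
At 90% confidence z* = 1.645; margin = 1.645 × 0.03633 = 0.05976.
The difference is 0.4440 − 0.4110 = 0.0330, so the interval is 0.0330 ± 0.05976 = (-0.027, 0.093).

(-0.027, 0.093)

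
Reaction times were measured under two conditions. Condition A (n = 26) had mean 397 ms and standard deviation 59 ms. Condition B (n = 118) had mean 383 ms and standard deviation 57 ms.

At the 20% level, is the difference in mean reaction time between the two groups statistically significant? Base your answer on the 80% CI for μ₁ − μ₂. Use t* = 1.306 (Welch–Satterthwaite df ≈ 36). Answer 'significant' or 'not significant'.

not significant

Per-group SEs: s₁/√n₁ = 59/√26 = 11.5709, s₂/√n₂ = 57/√118 = 5.2473.
Unpooled SE of the difference: √(133.88572681 + 27.53415729) = 12.7051.
Margin of error = t* · SE = 1.306 × 12.7051 = 16.5929.
x̄₁ − x̄₂ = 397 − 383 = 14.0000.
CI: 14.0000 ± 16.5929 = (-2.5929, 30.5929).
The interval (-2.5929, 30.5929) contains 0, so the difference is not significant.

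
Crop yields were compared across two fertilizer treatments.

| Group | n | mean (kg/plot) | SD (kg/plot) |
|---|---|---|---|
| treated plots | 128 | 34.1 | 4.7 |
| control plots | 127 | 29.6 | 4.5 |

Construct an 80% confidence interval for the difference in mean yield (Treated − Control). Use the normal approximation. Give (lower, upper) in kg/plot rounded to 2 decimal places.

(3.76, 5.24)

Standard errors of each mean: 4.7/√128 = 0.4154 and 4.5/√127 = 0.3993.
SE(x̄₁ − x̄₂) = √(0.4154² + 0.3993²) = 0.5762 for independent samples with unequal variances.
With z* = 1.282, the margin is 1.282 × 0.5762 = 0.7387.
x̄₁ − x̄₂ = 34.1 − 29.6 = 4.5000; the interval is 4.5000 ± 0.7387 = (3.76, 5.24).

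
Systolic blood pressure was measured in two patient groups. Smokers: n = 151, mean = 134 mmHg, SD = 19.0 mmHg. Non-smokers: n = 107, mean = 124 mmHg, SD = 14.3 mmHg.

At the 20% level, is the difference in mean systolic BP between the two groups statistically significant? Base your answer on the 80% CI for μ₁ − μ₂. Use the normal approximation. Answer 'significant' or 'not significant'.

Per-group SEs: s₁/√n₁ = 19.0/√151 = 1.5462, s₂/√n₂ = 14.3/√107 = 1.3824.
Unpooled SE of the difference: √(2.39073444 + 1.91102976) = 2.0741.
Margin of error = z* · SE = 1.282 × 2.0741 = 2.6590.
x̄₁ − x̄₂ = 134 − 124 = 10.0000.
CI: 10.0000 ± 2.6590 = (7.3410, 12.6590).
The interval (7.3410, 12.6590) does not contain 0, so the difference is significant.

significant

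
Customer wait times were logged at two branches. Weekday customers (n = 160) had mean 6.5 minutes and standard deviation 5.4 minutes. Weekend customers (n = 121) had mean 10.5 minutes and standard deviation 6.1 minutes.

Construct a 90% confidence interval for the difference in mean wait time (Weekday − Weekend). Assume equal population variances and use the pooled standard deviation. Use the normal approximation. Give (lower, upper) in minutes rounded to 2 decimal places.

Pooled variance s_p² = [159·5.4² + 120·6.1²] / (160+121−2) = 32.6224, so s_p = 5.7116.
SE_diff = s_p·√(1/n₁ + 1/n₂) = 5.7116·√(1/160 + 1/121) = 0.6881.
z* = 1.645; margin = 1.645 × 0.6881 = 1.1319.
Difference = 6.5 − 10.5 = -4.0000.
-4.0000 ± 1.1319 → (-5.13, -2.87).

(-5.13, -2.87)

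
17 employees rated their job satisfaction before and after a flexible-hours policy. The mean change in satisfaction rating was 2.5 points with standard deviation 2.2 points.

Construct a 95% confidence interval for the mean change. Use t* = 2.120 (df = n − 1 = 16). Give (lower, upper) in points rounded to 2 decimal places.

Paired design: SE = s_d/√n = 2.2/√17 = 0.5336.
t* = 2.120; margin of error = 2.120 × 0.5336 = 1.1312.
2.5 ± 1.1312 → (1.37, 3.63).

(1.37, 3.63)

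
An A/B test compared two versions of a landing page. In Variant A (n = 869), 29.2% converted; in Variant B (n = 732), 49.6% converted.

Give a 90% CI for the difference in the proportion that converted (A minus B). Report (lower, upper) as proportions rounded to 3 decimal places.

SE₁ = √(p̂₁(1−p̂₁)/n₁) = √(0.2920·0.7080/869) = 0.01542; SE₂ = √(0.4960·0.5040/732) = 0.01848.
Independent samples: SE of the difference = √(SE₁² + SE₂²) = √(0.0002377764 + 0.0003415104) = 0.02407.
z* for 90% confidence is 1.645, so the margin of error is 1.645 × 0.02407 = 0.03960.
Point estimate p̂₁ − p̂₂ = 0.2920 − 0.4960 = -0.2040.
-0.2040 ± 0.03960 → (-0.244, -0.164).

(-0.244, -0.164)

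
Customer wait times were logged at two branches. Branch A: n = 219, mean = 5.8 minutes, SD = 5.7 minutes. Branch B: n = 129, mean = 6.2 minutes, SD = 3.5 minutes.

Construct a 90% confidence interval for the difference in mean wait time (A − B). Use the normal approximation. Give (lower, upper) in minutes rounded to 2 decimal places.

(-1.21, 0.41)

Standard errors of each mean: 5.7/√219 = 0.3852 and 3.5/√129 = 0.3082.
SE(x̄₁ − x̄₂) = √(0.3852² + 0.3082²) = 0.4933 for independent samples with unequal variances.
With z* = 1.645, the margin is 1.645 × 0.4933 = 0.8115.
x̄₁ − x̄₂ = 5.8 − 6.2 = -0.4000; the interval is -0.4000 ± 0.8115 = (-1.21, 0.41).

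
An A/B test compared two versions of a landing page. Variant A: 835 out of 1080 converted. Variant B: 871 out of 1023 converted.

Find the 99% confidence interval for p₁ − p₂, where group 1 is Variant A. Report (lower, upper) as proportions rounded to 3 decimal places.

(-0.122, -0.035)

p̂₁ = 835/1080 = 0.7731 and p̂₂ = 871/1023 = 0.8514.
SE₁ = √(p̂₁(1−p̂₁)/n₁) = √(0.7731·0.2269/1080) = 0.01274; SE₂ = √(0.8514·0.1486/1023) = 0.01112.
Independent samples: SE of the difference = √(SE₁² + SE₂²) = √(0.0001623076 + 0.0001236544) = 0.01691.
z* for 99% confidence is 2.576, so the margin of error is 2.576 × 0.01691 = 0.04356.
Point estimate p̂₁ − p̂₂ = 0.7731 − 0.8514 = -0.0783.
-0.0783 ± 0.04356 → (-0.122, -0.035).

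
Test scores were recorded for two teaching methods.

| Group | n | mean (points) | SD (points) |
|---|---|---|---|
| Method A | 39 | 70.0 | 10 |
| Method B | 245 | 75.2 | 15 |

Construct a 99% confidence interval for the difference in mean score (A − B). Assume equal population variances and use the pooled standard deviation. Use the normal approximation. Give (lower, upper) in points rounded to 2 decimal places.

Pooled variance s_p² = [38·10² + 244·15²] / (39+245−2) = 208.1560, so s_p = 14.4276.
SE_diff = s_p·√(1/n₁ + 1/n₂) = 14.4276·√(1/39 + 1/245) = 2.4874.
z* = 2.576; margin = 2.576 × 2.4874 = 6.4075.
Difference = 70.0 − 75.2 = -5.2000.
-5.2000 ± 6.4075 → (-11.61, 1.21).

(-11.61, 1.21)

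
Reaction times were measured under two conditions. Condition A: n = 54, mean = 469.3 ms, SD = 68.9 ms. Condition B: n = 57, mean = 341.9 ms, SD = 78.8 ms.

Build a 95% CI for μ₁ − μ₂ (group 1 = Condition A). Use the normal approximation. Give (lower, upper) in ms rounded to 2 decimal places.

SE₁ = s₁/√n₁ = 68.9/√54 = 9.3761; SE₂ = 78.8/√57 = 10.4373.
Independent samples, unequal variances: SE_diff = √(SE₁² + SE₂²) = √(87.91125121 + 108.93723129) = 14.0303.
z* = 1.960, so margin of error = 1.960 × 14.0303 = 27.4994.
Difference in means = 469.3 − 341.9 = 127.4000.
127.4000 ± 27.4994 → (99.90, 154.90).

(99.90, 154.90)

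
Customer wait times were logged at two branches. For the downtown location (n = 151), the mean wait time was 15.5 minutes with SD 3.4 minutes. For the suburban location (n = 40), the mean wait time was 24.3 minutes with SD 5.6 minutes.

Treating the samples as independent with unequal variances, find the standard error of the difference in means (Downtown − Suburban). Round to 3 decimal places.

SE₁ = s₁/√n₁ = 3.4/√151 = 0.2767; SE₂ = 5.6/√40 = 0.8854.
Independent samples, unequal variances: SE_diff = √(SE₁² + SE₂²) = √(0.07656289 + 0.78393316) = 0.9276.

0.928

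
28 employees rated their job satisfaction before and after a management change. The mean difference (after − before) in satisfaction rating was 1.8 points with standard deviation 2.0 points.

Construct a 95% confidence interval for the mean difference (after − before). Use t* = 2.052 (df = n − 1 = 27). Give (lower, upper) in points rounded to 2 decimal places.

(1.02, 2.58)

This is a matched-pairs design, so SE = s_d/√n = 2.0/√28 = 0.3780.
Margin = 2.052 × 0.3780 = 0.7757; the interval is 1.8 ± 0.7757 = (1.02, 2.58).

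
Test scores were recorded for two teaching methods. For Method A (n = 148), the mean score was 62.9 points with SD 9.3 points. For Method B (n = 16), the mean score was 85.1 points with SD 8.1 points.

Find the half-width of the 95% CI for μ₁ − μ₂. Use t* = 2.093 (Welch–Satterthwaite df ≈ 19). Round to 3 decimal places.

SE₁ = s₁/√n₁ = 9.3/√148 = 0.7645; SE₂ = 8.1/√16 = 2.0250.
Independent samples, unequal variances: SE_diff = √(SE₁² + SE₂²) = √(0.58446025 + 4.100625) = 2.1645.
t* = 2.093, so margin of error = 2.093 × 2.1645 = 4.5303.

4.530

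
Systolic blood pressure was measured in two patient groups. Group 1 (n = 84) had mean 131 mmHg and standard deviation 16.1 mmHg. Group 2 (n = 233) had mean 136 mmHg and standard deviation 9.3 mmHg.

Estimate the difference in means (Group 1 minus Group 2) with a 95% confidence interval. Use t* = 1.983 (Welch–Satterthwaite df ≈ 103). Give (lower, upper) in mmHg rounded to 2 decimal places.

Per-group SEs: s₁/√n₁ = 16.1/√84 = 1.7567, s₂/√n₂ = 9.3/√233 = 0.6093.
Unpooled SE of the difference: √(3.08599489 + 0.37124649) = 1.8594.
Margin of error = t* · SE = 1.983 × 1.8594 = 3.6872.
x̄₁ − x̄₂ = 131 − 136 = -5.0000.
CI: -5.0000 ± 3.6872 = (-8.69, -1.31).

(-8.69, -1.31)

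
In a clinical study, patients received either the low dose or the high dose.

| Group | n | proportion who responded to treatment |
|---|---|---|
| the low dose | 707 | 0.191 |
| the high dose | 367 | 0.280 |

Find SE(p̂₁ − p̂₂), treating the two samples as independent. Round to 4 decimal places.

Each SE is √(p̂(1−p̂)/n): √(0.1910·0.8090/707) = 0.01478 and √(0.2800·0.7200/367) = 0.02344.
SE(p̂₁ − p̂₂) = √(SE₁² + SE₂²) = √(0.0002184484 + 0.0005494336) = 0.02771, since the two samples are independent.

0.0277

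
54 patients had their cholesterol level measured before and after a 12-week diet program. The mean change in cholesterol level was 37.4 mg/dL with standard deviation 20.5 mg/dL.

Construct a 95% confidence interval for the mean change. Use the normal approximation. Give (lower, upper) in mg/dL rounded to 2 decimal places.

(31.93, 42.87)

Paired design: SE = s_d/√n = 20.5/√54 = 2.7897.
z* = 1.960; margin of error = 1.960 × 2.7897 = 5.4678.
37.4 ± 5.4678 → (31.93, 42.87).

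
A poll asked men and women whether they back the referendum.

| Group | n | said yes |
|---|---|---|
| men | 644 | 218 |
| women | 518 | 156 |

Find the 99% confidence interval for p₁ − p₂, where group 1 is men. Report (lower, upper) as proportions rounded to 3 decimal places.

p̂₁ = 218/644 = 0.3385 and p̂₂ = 156/518 = 0.3012.
SE₁ = √(p̂₁(1−p̂₁)/n₁) = √(0.3385·0.6615/644) = 0.01865; SE₂ = √(0.3012·0.6988/518) = 0.02016.
Independent samples: SE of the difference = √(SE₁² + SE₂²) = √(0.0003478225 + 0.0004064256) = 0.02746.
z* for 99% confidence is 2.576, so the margin of error is 2.576 × 0.02746 = 0.07074.
Point estimate p̂₁ − p̂₂ = 0.3385 − 0.3012 = 0.0373.
0.0373 ± 0.07074 → (-0.033, 0.108).

(-0.033, 0.108)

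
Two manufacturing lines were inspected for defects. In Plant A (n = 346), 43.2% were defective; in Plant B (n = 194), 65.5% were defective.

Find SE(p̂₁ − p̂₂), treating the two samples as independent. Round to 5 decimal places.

0.04329

SE₁ = √(p̂₁(1−p̂₁)/n₁) = √(0.4320·0.5680/346) = 0.02663; SE₂ = √(0.6550·0.3450/194) = 0.03413.
Independent samples: SE of the difference = √(SE₁² + SE₂²) = √(0.0007091569 + 0.0011648569) = 0.04329.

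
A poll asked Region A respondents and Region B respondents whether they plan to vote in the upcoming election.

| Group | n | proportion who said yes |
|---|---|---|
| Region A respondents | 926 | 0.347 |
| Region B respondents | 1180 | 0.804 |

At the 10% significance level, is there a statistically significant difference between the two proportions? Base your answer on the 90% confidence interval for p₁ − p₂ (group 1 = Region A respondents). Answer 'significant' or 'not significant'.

Each SE is √(p̂(1−p̂)/n): √(0.3470·0.6530/926) = 0.01564 and √(0.8040·0.1960/1180) = 0.01156.
SE(p̂₁ − p̂₂) = √(SE₁² + SE₂²) = √(0.0002446096 + 0.0001336336) = 0.01945, since the two samples are independent.
At 90% confidence z* = 1.645; margin = 1.645 × 0.01945 = 0.03200.
The difference is 0.3470 − 0.8040 = -0.4570, so the interval is -0.4570 ± 0.03200 = (-0.48900, -0.42500).
The interval (-0.48900, -0.42500) does not contain 0, so the difference is significant.

significant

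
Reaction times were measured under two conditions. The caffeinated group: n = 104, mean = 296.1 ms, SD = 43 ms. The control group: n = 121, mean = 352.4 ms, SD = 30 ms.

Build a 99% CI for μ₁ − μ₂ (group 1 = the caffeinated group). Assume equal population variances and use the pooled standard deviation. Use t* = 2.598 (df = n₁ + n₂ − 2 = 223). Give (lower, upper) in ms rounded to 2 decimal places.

(-69.01, -43.59)

Pooled variance s_p² = [103·43² + 120·30²] / (104+121−2) = 1338.3274, so s_p = 36.5832.
SE_diff = s_p·√(1/n₁ + 1/n₂) = 36.5832·√(1/104 + 1/121) = 4.8917.
t* = 2.598; margin = 2.598 × 4.8917 = 12.7086.
Difference = 296.1 − 352.4 = -56.3000.
-56.3000 ± 12.7086 → (-69.01, -43.59).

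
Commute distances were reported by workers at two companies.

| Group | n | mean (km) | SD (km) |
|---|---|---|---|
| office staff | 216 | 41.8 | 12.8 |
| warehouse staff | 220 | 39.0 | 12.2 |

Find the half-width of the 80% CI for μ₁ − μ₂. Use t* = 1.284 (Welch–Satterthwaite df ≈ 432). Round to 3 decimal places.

SE₁ = s₁/√n₁ = 12.8/√216 = 0.8709; SE₂ = 12.2/√220 = 0.8225.
Independent samples, unequal variances: SE_diff = √(SE₁² + SE₂²) = √(0.75846681 + 0.67650625) = 1.1979.
t* = 1.284, so margin of error = 1.284 × 1.1979 = 1.5381.

1.538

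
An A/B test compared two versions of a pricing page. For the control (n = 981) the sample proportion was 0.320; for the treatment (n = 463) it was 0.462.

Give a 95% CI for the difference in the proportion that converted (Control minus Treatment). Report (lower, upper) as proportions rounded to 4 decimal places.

(-0.1960, -0.0880)

The two standard errors are √(0.3200×0.6800/981) = 0.01489 and √(0.4620×0.5380/463) = 0.02317.
Because the samples are independent, SE_diff = √(0.01489² + 0.02317²) = 0.02754.
Using z* = 1.960 for 95%, ME = 1.960 × 0.02754 = 0.05398.
p̂₁ − p̂₂ = -0.1420; interval -0.1420 ± 0.05398 gives (-0.1960, -0.0880).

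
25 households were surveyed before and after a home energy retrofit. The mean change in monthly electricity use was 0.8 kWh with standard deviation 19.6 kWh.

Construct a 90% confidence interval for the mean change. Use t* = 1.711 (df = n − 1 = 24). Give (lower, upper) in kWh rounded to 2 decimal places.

This is a matched-pairs design, so SE = s_d/√n = 19.6/√25 = 3.9200.
Margin = 1.711 × 3.9200 = 6.7071; the interval is 0.8 ± 6.7071 = (-5.91, 7.51).

(-5.91, 7.51)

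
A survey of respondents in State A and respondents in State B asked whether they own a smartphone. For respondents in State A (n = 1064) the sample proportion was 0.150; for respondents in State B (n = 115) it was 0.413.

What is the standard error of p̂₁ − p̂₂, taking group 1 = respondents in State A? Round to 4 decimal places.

0.0472

Each SE is √(p̂(1−p̂)/n): √(0.1500·0.8500/1064) = 0.01095 and √(0.4130·0.5870/115) = 0.04591.
SE(p̂₁ − p̂₂) = √(SE₁² + SE₂²) = √(0.0001199025 + 0.0021077281) = 0.04720, since the two samples are independent.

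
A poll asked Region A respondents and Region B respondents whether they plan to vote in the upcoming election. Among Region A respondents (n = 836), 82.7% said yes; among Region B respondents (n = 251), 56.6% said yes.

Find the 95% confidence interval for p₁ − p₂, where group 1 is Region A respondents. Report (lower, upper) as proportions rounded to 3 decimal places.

(0.195, 0.327)

SE₁ = √(p̂₁(1−p̂₁)/n₁) = √(0.8270·0.1730/836) = 0.01308; SE₂ = √(0.5660·0.4340/251) = 0.03128.
Independent samples: SE of the difference = √(SE₁² + SE₂²) = √(0.0001710864 + 0.0009784384) = 0.03390.
z* for 95% confidence is 1.960, so the margin of error is 1.960 × 0.03390 = 0.06644.
Point estimate p̂₁ − p̂₂ = 0.8270 − 0.5660 = 0.2610.
0.2610 ± 0.06644 → (0.195, 0.327).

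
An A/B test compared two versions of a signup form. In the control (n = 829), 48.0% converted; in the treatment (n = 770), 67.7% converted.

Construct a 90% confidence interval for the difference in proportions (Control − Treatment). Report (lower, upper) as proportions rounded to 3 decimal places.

Each SE is √(p̂(1−p̂)/n): √(0.4800·0.5200/829) = 0.01735 and √(0.6770·0.3230/770) = 0.01685.
SE(p̂₁ − p̂₂) = √(SE₁² + SE₂²) = √(0.0003010225 + 0.0002839225) = 0.02419, since the two samples are independent.
At 90% confidence z* = 1.645; margin = 1.645 × 0.02419 = 0.03979.
The difference is 0.4800 − 0.6770 = -0.1970, so the interval is -0.1970 ± 0.03979 = (-0.237, -0.157).

(-0.237, -0.157)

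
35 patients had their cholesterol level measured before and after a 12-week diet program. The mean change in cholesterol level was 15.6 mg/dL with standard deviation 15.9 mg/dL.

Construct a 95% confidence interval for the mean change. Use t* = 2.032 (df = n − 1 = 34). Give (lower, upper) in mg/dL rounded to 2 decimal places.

(10.14, 21.06)

Paired design: SE = s_d/√n = 15.9/√35 = 2.6876.
t* = 2.032; margin of error = 2.032 × 2.6876 = 5.4612.
15.6 ± 5.4612 → (10.14, 21.06).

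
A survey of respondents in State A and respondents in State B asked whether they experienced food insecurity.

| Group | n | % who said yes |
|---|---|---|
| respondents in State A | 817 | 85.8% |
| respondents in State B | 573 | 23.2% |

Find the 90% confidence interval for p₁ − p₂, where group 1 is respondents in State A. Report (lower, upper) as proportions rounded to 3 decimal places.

(0.591, 0.661)

SE₁ = √(p̂₁(1−p̂₁)/n₁) = √(0.8580·0.1420/817) = 0.01221; SE₂ = √(0.2320·0.7680/573) = 0.01763.
Independent samples: SE of the difference = √(SE₁² + SE₂²) = √(0.0001490841 + 0.0003108169) = 0.02145.
z* for 90% confidence is 1.645, so the margin of error is 1.645 × 0.02145 = 0.03529.
Point estimate p̂₁ − p̂₂ = 0.8580 − 0.2320 = 0.6260.
0.6260 ± 0.03529 → (0.591, 0.661).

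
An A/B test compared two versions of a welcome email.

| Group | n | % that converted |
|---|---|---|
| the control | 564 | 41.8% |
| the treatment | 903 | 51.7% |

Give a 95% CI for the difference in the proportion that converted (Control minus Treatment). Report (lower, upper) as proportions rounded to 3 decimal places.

The two standard errors are √(0.4180×0.5820/564) = 0.02077 and √(0.5170×0.4830/903) = 0.01663.
Because the samples are independent, SE_diff = √(0.02077² + 0.01663²) = 0.02661.
Using z* = 1.960 for 95%, ME = 1.960 × 0.02661 = 0.05216.
p̂₁ − p̂₂ = -0.0990; interval -0.0990 ± 0.05216 gives (-0.151, -0.047).

(-0.151, -0.047)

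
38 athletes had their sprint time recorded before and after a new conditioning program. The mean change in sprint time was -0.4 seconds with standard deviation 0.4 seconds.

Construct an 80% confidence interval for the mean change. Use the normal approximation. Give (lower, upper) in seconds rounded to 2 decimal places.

This is a matched-pairs design, so SE = s_d/√n = 0.4/√38 = 0.0649.
Margin = 1.282 × 0.0649 = 0.0832; the interval is -0.4 ± 0.0832 = (-0.48, -0.32).

(-0.48, -0.32)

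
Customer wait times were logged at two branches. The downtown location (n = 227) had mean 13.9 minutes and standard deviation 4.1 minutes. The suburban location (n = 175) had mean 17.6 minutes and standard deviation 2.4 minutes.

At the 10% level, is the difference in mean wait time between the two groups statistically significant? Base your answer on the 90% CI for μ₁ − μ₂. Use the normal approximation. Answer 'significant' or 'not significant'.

SE₁ = s₁/√n₁ = 4.1/√227 = 0.2721; SE₂ = 2.4/√175 = 0.1814.
Independent samples, unequal variances: SE_diff = √(SE₁² + SE₂²) = √(0.07403841 + 0.03290596) = 0.3270.
z* = 1.645, so margin of error = 1.645 × 0.3270 = 0.5379.
Difference in means = 13.9 − 17.6 = -3.7000.
-3.7000 ± 0.5379 → (-4.2379, -3.1621).
The interval (-4.2379, -3.1621) does not contain 0, so the difference is significant.

significant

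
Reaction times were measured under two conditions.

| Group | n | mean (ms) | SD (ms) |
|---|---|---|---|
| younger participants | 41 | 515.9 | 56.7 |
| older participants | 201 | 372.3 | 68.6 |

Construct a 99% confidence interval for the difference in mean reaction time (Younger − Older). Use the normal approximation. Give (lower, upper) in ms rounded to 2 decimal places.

Standard errors of each mean: 56.7/√41 = 8.8551 and 68.6/√201 = 4.8387.
SE(x̄₁ − x̄₂) = √(8.8551² + 4.8387²) = 10.0909 for independent samples with unequal variances.
With z* = 2.576, the margin is 2.576 × 10.0909 = 25.9942.
x̄₁ − x̄₂ = 515.9 − 372.3 = 143.6000; the interval is 143.6000 ± 25.9942 = (117.61, 169.59).

(117.61, 169.59)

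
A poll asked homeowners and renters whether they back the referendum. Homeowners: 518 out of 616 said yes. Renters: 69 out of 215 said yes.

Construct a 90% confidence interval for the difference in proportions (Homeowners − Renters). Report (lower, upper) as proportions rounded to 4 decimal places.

Sample proportions: 518/616 = 0.8409, 69/215 = 0.3209.
Each SE is √(p̂(1−p̂)/n): √(0.8409·0.1591/616) = 0.01474 and √(0.3209·0.6791/215) = 0.03184.
SE(p̂₁ − p̂₂) = √(SE₁² + SE₂²) = √(0.0002172676 + 0.0010137856) = 0.03509, since the two samples are independent.
At 90% confidence z* = 1.645; margin = 1.645 × 0.03509 = 0.05772.
The difference is 0.8409 − 0.3209 = 0.5200, so the interval is 0.5200 ± 0.05772 = (0.4623, 0.5777).

(0.4623, 0.5777)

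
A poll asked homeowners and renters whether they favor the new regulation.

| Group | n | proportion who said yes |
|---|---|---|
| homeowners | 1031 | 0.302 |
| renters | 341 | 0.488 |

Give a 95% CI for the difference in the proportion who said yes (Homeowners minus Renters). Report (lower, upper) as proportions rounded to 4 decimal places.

(-0.2460, -0.1260)

SE₁ = √(p̂₁(1−p̂₁)/n₁) = √(0.3020·0.6980/1031) = 0.01430; SE₂ = √(0.4880·0.5120/341) = 0.02707.
Independent samples: SE of the difference = √(SE₁² + SE₂²) = √(0.00020449 + 0.0007327849) = 0.03061.
z* for 95% confidence is 1.960, so the margin of error is 1.960 × 0.03061 = 0.06000.
Point estimate p̂₁ − p̂₂ = 0.3020 − 0.4880 = -0.1860.
-0.1860 ± 0.06000 → (-0.2460, -0.1260).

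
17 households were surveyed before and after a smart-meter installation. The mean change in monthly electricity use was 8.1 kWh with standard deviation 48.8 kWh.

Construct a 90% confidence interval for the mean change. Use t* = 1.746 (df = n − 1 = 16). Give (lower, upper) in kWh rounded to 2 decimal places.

Paired design: SE = s_d/√n = 48.8/√17 = 11.8357.
t* = 1.746; margin of error = 1.746 × 11.8357 = 20.6651.
8.1 ± 20.6651 → (-12.57, 28.77).

(-12.57, 28.77)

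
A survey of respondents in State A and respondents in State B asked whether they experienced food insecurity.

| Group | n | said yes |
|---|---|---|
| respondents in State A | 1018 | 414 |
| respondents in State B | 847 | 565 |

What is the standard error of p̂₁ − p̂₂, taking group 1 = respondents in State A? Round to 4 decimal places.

Sample proportions: 414/1018 = 0.4067, 565/847 = 0.6671.
Each SE is √(p̂(1−p̂)/n): √(0.4067·0.5933/1018) = 0.01540 and √(0.6671·0.3329/847) = 0.01619.
SE(p̂₁ − p̂₂) = √(SE₁² + SE₂²) = √(0.00023716 + 0.0002621161) = 0.02234, since the two samples are independent.

0.0223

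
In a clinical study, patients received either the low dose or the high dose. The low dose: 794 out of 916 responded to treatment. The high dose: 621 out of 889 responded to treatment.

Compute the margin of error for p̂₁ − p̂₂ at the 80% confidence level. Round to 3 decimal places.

0.024

p̂₁ = 794/916 = 0.8668 and p̂₂ = 621/889 = 0.6985.
SE₁ = √(p̂₁(1−p̂₁)/n₁) = √(0.8668·0.1332/916) = 0.01123; SE₂ = √(0.6985·0.3015/889) = 0.01539.
Independent samples: SE of the difference = √(SE₁² + SE₂²) = √(0.0001261129 + 0.0002368521) = 0.01905.
z* for 80% confidence is 1.282, so the margin of error is 1.282 × 0.01905 = 0.02442.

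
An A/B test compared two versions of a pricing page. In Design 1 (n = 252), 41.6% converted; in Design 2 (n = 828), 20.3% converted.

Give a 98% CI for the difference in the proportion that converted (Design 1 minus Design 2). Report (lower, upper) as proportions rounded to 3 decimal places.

SE₁ = √(p̂₁(1−p̂₁)/n₁) = √(0.4160·0.5840/252) = 0.03105; SE₂ = √(0.2030·0.7970/828) = 0.01398.
Independent samples: SE of the difference = √(SE₁² + SE₂²) = √(0.0009641025 + 0.0001954404) = 0.03405.
z* for 98% confidence is 2.326, so the margin of error is 2.326 × 0.03405 = 0.07920.
Point estimate p̂₁ − p̂₂ = 0.4160 − 0.2030 = 0.2130.
0.2130 ± 0.07920 → (0.134, 0.292).

(0.134, 0.292)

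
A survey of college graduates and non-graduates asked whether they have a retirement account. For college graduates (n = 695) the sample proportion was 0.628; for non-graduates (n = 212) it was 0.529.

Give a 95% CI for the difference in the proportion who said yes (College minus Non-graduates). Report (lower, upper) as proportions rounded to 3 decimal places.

(0.023, 0.175)

SE₁ = √(p̂₁(1−p̂₁)/n₁) = √(0.6280·0.3720/695) = 0.01833; SE₂ = √(0.5290·0.4710/212) = 0.03428.
Independent samples: SE of the difference = √(SE₁² + SE₂²) = √(0.0003359889 + 0.0011751184) = 0.03887.
z* for 95% confidence is 1.960, so the margin of error is 1.960 × 0.03887 = 0.07619.
Point estimate p̂₁ − p̂₂ = 0.6280 − 0.5290 = 0.0990.
0.0990 ± 0.07619 → (0.023, 0.175).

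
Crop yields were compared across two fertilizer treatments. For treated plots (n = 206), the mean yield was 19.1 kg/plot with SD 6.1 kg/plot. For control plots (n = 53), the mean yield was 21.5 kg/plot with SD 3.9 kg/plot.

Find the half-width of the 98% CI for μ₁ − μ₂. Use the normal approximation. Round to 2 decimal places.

1.59

Standard errors of each mean: 6.1/√206 = 0.4250 and 3.9/√53 = 0.5357.
SE(x̄₁ − x̄₂) = √(0.4250² + 0.5357²) = 0.6838 for independent samples with unequal variances.
With z* = 2.326, the margin is 2.326 × 0.6838 = 1.5905.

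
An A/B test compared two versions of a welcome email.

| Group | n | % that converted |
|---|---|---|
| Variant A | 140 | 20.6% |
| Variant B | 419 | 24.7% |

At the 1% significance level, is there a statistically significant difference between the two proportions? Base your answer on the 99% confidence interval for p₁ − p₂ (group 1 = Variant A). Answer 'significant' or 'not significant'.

SE₁ = √(p̂₁(1−p̂₁)/n₁) = √(0.2060·0.7940/140) = 0.03418; SE₂ = √(0.2470·0.7530/419) = 0.02107.
Independent samples: SE of the difference = √(SE₁² + SE₂²) = √(0.0011682724 + 0.0004439449) = 0.04015.
z* for 99% confidence is 2.576, so the margin of error is 2.576 × 0.04015 = 0.10343.
Point estimate p̂₁ − p̂₂ = 0.2060 − 0.2470 = -0.0410.
-0.0410 ± 0.10343 → (-0.14443, 0.06243).
The interval (-0.14443, 0.06243) contains 0, so the difference is not significant.

not significant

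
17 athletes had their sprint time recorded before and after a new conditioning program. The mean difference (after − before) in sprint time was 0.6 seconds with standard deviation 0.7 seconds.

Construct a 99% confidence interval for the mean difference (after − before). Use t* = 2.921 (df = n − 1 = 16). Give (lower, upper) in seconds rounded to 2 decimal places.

This is a matched-pairs design, so SE = s_d/√n = 0.7/√17 = 0.1698.
Margin = 2.921 × 0.1698 = 0.4960; the interval is 0.6 ± 0.4960 = (0.10, 1.10).

(0.10, 1.10)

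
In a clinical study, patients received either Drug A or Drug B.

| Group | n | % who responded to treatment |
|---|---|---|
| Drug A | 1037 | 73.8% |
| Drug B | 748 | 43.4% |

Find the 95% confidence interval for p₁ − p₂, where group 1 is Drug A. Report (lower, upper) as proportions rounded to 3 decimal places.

The two standard errors are √(0.7380×0.2620/1037) = 0.01365 and √(0.4340×0.5660/748) = 0.01812.
Because the samples are independent, SE_diff = √(0.01365² + 0.01812²) = 0.02269.
Using z* = 1.960 for 95%, ME = 1.960 × 0.02269 = 0.04447.
p̂₁ − p̂₂ = 0.3040; interval 0.3040 ± 0.04447 gives (0.260, 0.348).

(0.260, 0.348)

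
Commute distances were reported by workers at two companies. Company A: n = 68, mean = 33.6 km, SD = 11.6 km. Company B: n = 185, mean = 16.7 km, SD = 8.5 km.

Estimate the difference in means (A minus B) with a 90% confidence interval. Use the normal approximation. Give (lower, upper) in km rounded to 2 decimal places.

SE₁ = s₁/√n₁ = 11.6/√68 = 1.4067; SE₂ = 8.5/√185 = 0.6249.
Independent samples, unequal variances: SE_diff = √(SE₁² + SE₂²) = √(1.97880489 + 0.39050001) = 1.5393.
z* = 1.645, so margin of error = 1.645 × 1.5393 = 2.5321.
Difference in means = 33.6 − 16.7 = 16.9000.
16.9000 ± 2.5321 → (14.37, 19.43).

(14.37, 19.43)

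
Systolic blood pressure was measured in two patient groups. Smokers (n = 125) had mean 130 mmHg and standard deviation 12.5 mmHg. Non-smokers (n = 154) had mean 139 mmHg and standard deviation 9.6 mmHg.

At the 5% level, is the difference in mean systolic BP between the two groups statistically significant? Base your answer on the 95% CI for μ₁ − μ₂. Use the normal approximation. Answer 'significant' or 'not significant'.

Standard errors of each mean: 12.5/√125 = 1.1180 and 9.6/√154 = 0.7736.
SE(x̄₁ − x̄₂) = √(1.1180² + 0.7736²) = 1.3596 for independent samples with unequal variances.
With z* = 1.960, the margin is 1.960 × 1.3596 = 2.6648.
x̄₁ − x̄₂ = 130 − 139 = -9.0000; the interval is -9.0000 ± 2.6648 = (-11.6648, -6.3352).
The interval (-11.6648, -6.3352) does not contain 0, so the difference is significant.

significant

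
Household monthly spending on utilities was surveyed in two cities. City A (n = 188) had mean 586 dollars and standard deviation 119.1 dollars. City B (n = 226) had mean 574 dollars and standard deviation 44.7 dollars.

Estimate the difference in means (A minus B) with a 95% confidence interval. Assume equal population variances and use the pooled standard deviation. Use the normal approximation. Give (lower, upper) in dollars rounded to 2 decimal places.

s_p = √[((n₁−1)s₁² + (n₂−1)s₂²)/(n₁+n₂−2)] = √[(187·119.1² + 225·44.7²)/412] = 86.7724.
SE = 86.7724·√(1/188 + 1/226) = 8.5654.
With z* = 1.960, margin = 1.960 × 8.5654 = 16.7882.
x̄₁ − x̄₂ = 586 − 574 = 12.0000; interval 12.0000 ± 16.7882 = (-4.79, 28.79).

(-4.79, 28.79)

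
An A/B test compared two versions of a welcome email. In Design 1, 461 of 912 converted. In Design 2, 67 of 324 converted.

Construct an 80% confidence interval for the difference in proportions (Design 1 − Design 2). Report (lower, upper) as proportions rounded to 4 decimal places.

(0.2629, 0.3345)

Sample proportions: 461/912 = 0.5055, 67/324 = 0.2068.
Each SE is √(p̂(1−p̂)/n): √(0.5055·0.4945/912) = 0.01656 and √(0.2068·0.7932/324) = 0.02250.
SE(p̂₁ − p̂₂) = √(SE₁² + SE₂²) = √(0.0002742336 + 0.00050625) = 0.02794, since the two samples are independent.
At 80% confidence z* = 1.282; margin = 1.282 × 0.02794 = 0.03582.
The difference is 0.5055 − 0.2068 = 0.2987, so the interval is 0.2987 ± 0.03582 = (0.2629, 0.3345).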